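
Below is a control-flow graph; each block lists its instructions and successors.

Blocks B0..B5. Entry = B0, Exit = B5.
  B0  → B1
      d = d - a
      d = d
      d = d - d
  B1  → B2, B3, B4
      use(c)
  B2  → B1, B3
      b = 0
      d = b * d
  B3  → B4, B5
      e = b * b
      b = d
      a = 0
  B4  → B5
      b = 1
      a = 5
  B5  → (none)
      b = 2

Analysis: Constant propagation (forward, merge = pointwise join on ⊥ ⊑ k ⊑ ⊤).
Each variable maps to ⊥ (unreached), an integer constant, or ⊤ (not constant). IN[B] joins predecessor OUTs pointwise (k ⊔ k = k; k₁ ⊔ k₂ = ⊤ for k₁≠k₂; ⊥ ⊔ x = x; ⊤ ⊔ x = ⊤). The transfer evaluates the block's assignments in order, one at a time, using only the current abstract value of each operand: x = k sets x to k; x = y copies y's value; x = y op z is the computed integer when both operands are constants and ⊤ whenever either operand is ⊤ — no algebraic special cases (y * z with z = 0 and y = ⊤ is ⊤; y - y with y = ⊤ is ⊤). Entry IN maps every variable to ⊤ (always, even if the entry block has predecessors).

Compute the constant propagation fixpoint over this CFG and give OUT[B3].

Answer: {a: 0, b: ⊤, c: ⊤, d: ⊤, e: ⊤, f: ⊤}

Derivation:
Fixpoint table:
  B0:  IN=(all ⊤)  OUT=(all ⊤)
  B1:  IN=(all ⊤)  OUT=(all ⊤)
  B2:  IN=(all ⊤)  OUT={b:0; rest ⊤}
  B3:  IN=(all ⊤)  OUT={a:0; rest ⊤}
  B4:  IN=(all ⊤)  OUT={a:5, b:1; rest ⊤}
  B5:  IN=(all ⊤)  OUT={b:2; rest ⊤}

Merge at B3: IN[B3] = OUT[B1] ⊔ OUT[B2] = {a: ⊤, b: ⊤, c: ⊤, d: ⊤, e: ⊤, f: ⊤}
Applying B3's transfer function to that IN value gives OUT[B3] (row B3 above).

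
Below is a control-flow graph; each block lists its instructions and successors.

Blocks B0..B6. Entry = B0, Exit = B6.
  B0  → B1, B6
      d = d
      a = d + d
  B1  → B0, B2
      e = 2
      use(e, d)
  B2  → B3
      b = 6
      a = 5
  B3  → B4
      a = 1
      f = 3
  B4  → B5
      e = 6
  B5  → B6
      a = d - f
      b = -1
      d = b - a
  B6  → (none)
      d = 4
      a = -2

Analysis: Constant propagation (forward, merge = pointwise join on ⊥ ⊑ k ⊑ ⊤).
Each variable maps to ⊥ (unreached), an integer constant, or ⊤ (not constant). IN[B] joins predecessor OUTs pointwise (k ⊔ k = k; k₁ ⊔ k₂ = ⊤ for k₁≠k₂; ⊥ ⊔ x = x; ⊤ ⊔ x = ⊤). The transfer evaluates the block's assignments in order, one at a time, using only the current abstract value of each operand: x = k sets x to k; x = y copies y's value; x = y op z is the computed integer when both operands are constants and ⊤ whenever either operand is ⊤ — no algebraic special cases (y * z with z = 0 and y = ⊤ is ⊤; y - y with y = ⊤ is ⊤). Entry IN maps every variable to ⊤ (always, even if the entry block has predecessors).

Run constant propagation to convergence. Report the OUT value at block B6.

Converged values:
  B0:   IN=(all ⊤)   OUT=(all ⊤)
  B1:   IN=(all ⊤)   OUT={e:2; rest ⊤}
  B2:   IN={e:2; rest ⊤}   OUT={a:5, b:6, e:2; rest ⊤}
  B3:   IN={a:5, b:6, e:2; rest ⊤}   OUT={a:1, b:6, e:2, f:3; rest ⊤}
  B4:   IN={a:1, b:6, e:2, f:3; rest ⊤}   OUT={a:1, b:6, e:6, f:3; rest ⊤}
  B5:   IN={a:1, b:6, e:6, f:3; rest ⊤}   OUT={b:-1, e:6, f:3; rest ⊤}
  B6:   IN=(all ⊤)   OUT={a:-2, d:4; rest ⊤}

Merge at B6: IN[B6] = OUT[B0] ⊔ OUT[B5] = {a: ⊤, b: ⊤, c: ⊤, d: ⊤, e: ⊤, f: ⊤}
Applying B6's transfer function to that IN value gives OUT[B6] (row B6 above).

Answer: {a: -2, b: ⊤, c: ⊤, d: 4, e: ⊤, f: ⊤}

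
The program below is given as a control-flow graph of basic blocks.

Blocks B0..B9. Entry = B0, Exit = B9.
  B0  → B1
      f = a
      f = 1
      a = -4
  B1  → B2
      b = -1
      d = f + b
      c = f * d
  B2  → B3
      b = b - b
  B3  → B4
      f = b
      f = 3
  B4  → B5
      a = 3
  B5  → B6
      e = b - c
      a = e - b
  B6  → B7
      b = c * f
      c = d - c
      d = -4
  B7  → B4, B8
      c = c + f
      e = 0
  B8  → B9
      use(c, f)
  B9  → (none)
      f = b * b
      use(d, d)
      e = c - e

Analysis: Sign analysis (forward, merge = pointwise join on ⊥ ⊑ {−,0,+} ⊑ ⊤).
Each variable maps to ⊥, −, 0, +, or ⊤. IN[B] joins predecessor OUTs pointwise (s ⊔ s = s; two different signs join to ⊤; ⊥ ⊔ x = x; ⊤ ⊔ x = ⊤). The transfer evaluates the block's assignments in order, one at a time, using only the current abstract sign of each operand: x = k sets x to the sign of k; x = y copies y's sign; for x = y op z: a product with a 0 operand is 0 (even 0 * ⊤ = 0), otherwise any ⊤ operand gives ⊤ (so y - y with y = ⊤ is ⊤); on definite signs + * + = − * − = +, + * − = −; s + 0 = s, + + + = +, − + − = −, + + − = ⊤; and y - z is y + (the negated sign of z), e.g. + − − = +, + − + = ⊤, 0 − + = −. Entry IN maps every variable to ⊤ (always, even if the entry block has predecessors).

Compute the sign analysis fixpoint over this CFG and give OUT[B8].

Answer: {a: ⊤, b: ⊤, c: ⊤, d: -, e: 0, f: +}

Derivation:
Converged values:
  B0:  IN=(all ⊤)  OUT={a:-, f:+; rest ⊤}
  B1:  IN={a:-, f:+; rest ⊤}  OUT={a:-, b:-, f:+; rest ⊤}
  B2:  IN={a:-, b:-, f:+; rest ⊤}  OUT={a:-, f:+; rest ⊤}
  B3:  IN={a:-, f:+; rest ⊤}  OUT={a:-, f:+; rest ⊤}
  B4:  IN={f:+; rest ⊤}  OUT={a:+, f:+; rest ⊤}
  B5:  IN={a:+, f:+; rest ⊤}  OUT={f:+; rest ⊤}
  B6:  IN={f:+; rest ⊤}  OUT={d:-, f:+; rest ⊤}
  B7:  IN={d:-, f:+; rest ⊤}  OUT={d:-, e:0, f:+; rest ⊤}
  B8:  IN={d:-, e:0, f:+; rest ⊤}  OUT={d:-, e:0, f:+; rest ⊤}
  B9:  IN={d:-, e:0, f:+; rest ⊤}  OUT={d:-; rest ⊤}

Merge at B8: IN[B8] = OUT[B7] = {a: ⊤, b: ⊤, c: ⊤, d: -, e: 0, f: +}
Applying B8's transfer function to that IN value gives OUT[B8] (row B8 above).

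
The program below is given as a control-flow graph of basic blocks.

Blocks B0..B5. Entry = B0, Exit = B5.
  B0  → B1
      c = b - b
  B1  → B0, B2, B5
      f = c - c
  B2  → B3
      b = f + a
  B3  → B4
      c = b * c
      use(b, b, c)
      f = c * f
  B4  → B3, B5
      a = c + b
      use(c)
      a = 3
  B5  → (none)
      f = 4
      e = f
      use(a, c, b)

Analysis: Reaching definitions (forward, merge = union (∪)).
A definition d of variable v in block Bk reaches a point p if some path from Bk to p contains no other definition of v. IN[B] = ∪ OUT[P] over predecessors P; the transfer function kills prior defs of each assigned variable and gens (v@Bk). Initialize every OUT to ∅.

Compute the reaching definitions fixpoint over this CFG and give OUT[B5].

Converged values:
  B0:   IN={c@B0, f@B1}   OUT={c@B0, f@B1}
  B1:   IN={c@B0, f@B1}   OUT={c@B0, f@B1}
  B2:   IN={c@B0, f@B1}   OUT={b@B2, c@B0, f@B1}
  B3:   IN={a@B4, b@B2, c@B0, c@B3, f@B1, f@B3}   OUT={a@B4, b@B2, c@B3, f@B3}
  B4:   IN={a@B4, b@B2, c@B3, f@B3}   OUT={a@B4, b@B2, c@B3, f@B3}
  B5:   IN={a@B4, b@B2, c@B0, c@B3, f@B1, f@B3}   OUT={a@B4, b@B2, c@B0, c@B3, e@B5, f@B5}

Merge at B5: IN[B5] = OUT[B1] ⊔ OUT[B4] = {a@B4, b@B2, c@B0, c@B3, f@B1, f@B3}
Applying B5's transfer function to that IN value gives OUT[B5] (row B5 above).

Answer: {a@B4, b@B2, c@B0, c@B3, e@B5, f@B5}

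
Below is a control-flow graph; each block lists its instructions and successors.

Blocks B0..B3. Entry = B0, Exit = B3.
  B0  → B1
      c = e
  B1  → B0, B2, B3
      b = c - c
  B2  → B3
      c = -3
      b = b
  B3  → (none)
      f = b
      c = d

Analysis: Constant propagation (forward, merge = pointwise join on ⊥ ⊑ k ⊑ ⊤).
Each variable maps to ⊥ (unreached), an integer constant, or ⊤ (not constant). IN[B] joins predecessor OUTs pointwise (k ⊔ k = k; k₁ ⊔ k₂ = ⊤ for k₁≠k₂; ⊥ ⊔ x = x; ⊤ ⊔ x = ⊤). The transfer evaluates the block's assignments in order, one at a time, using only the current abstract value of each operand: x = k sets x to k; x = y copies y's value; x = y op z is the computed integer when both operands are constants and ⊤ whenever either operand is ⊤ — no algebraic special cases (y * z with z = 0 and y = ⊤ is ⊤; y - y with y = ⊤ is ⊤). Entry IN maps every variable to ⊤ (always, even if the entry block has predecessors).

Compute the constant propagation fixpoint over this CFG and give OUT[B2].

Fixpoint table:
  B0: | IN=(all ⊤) | OUT=(all ⊤)
  B1: | IN=(all ⊤) | OUT=(all ⊤)
  B2: | IN=(all ⊤) | OUT={c:-3; rest ⊤}
  B3: | IN=(all ⊤) | OUT=(all ⊤)

Merge at B2: IN[B2] = OUT[B1] = {a: ⊤, b: ⊤, c: ⊤, d: ⊤, e: ⊤, f: ⊤}
Applying B2's transfer function to that IN value gives OUT[B2] (row B2 above).

Answer: {a: ⊤, b: ⊤, c: -3, d: ⊤, e: ⊤, f: ⊤}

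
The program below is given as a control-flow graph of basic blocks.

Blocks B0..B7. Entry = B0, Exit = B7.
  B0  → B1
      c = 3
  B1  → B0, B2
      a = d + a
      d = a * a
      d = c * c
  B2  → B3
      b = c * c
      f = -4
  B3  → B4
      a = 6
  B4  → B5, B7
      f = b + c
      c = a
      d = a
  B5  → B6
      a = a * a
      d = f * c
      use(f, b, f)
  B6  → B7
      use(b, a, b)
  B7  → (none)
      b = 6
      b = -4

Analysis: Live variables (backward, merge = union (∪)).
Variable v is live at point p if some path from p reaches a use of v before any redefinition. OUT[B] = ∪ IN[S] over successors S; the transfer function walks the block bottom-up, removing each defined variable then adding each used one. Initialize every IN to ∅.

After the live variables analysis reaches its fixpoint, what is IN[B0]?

Answer: {a, d}

Derivation:
Per-block solution:
  B0:   IN={a, d}   OUT={a, c, d}
  B1:   IN={a, c, d}   OUT={a, c, d}
  B2:   IN={c}   OUT={b, c}
  B3:   IN={b, c}   OUT={a, b, c}
  B4:   IN={a, b, c}   OUT={a, b, c, f}
  B5:   IN={a, b, c, f}   OUT={a, b}
  B6:   IN={a, b}   OUT={}
  B7:   IN={}   OUT={}

Merge at B0: OUT[B0] = IN[B1] = {a, c, d}
Applying B0's transfer function to that OUT value gives IN[B0] (row B0 above).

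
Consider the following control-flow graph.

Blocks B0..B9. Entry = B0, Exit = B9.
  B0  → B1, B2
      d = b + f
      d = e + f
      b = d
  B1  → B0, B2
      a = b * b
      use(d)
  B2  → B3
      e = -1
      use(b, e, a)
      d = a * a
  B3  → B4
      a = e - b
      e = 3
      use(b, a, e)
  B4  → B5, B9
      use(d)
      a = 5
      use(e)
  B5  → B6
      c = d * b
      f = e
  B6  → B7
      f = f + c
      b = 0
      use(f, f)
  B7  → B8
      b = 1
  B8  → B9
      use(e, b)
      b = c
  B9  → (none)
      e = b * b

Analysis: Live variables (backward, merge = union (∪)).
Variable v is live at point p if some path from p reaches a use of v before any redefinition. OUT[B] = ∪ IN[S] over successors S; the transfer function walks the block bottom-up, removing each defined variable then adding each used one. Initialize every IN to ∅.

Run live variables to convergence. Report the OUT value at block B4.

Per-block solution:
  B0:  IN={a, b, e, f}  OUT={a, b, d, e, f}
  B1:  IN={b, d, e, f}  OUT={a, b, e, f}
  B2:  IN={a, b}  OUT={b, d, e}
  B3:  IN={b, d, e}  OUT={b, d, e}
  B4:  IN={b, d, e}  OUT={b, d, e}
  B5:  IN={b, d, e}  OUT={c, e, f}
  B6:  IN={c, e, f}  OUT={c, e}
  B7:  IN={c, e}  OUT={b, c, e}
  B8:  IN={b, c, e}  OUT={b}
  B9:  IN={b}  OUT={}

Merge at B4: OUT[B4] = IN[B5] ⊔ IN[B9] = {b, d, e}

Answer: {b, d, e}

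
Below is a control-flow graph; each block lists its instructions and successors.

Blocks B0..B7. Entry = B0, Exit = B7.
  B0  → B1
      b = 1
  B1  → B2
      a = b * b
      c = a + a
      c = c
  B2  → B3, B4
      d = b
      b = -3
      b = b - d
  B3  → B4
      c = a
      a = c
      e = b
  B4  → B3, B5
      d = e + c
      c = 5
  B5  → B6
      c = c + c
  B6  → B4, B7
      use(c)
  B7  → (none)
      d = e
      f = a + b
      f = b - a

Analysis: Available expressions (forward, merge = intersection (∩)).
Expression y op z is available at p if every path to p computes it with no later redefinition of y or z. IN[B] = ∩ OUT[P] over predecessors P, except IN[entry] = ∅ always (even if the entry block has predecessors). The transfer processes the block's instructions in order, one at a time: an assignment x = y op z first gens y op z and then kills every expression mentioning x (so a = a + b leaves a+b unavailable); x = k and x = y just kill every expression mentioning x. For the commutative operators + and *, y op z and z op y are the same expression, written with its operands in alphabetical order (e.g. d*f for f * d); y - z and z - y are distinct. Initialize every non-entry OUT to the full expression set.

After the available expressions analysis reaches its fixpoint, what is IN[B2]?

Fixpoint table:
  B0:  IN={}  OUT={}
  B1:  IN={}  OUT={a+a, b*b}
  B2:  IN={a+a, b*b}  OUT={a+a}
  B3:  IN={}  OUT={}
  B4:  IN={}  OUT={}
  B5:  IN={}  OUT={}
  B6:  IN={}  OUT={}
  B7:  IN={}  OUT={a+b, b-a}

Merge at B2: IN[B2] = OUT[B1] = {a+a, b*b}

Answer: {a+a, b*b}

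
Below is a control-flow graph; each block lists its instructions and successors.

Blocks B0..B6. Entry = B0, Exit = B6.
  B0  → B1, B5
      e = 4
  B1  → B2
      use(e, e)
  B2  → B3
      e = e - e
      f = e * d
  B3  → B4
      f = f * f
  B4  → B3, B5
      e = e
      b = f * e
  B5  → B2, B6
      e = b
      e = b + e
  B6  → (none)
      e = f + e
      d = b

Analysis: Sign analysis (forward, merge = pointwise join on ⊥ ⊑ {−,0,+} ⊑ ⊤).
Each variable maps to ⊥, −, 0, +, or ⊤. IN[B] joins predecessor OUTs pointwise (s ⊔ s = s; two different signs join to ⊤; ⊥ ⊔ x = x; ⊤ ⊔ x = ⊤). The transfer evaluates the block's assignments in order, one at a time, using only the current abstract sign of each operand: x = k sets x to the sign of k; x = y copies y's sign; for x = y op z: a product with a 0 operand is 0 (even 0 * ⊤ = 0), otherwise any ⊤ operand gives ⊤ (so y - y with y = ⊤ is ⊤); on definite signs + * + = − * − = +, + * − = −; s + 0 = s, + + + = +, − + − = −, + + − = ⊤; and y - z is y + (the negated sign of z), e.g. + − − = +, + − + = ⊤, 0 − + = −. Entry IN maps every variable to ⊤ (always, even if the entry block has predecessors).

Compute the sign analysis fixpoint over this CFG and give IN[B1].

Answer: {a: ⊤, b: ⊤, c: ⊤, d: ⊤, e: +, f: ⊤}

Derivation:
Converged values:
  B0:  IN=(all ⊤)  OUT={e:+; rest ⊤}
  B1:  IN={e:+; rest ⊤}  OUT={e:+; rest ⊤}
  B2:  IN=(all ⊤)  OUT=(all ⊤)
  B3:  IN=(all ⊤)  OUT=(all ⊤)
  B4:  IN=(all ⊤)  OUT=(all ⊤)
  B5:  IN=(all ⊤)  OUT=(all ⊤)
  B6:  IN=(all ⊤)  OUT=(all ⊤)

Merge at B1: IN[B1] = OUT[B0] = {a: ⊤, b: ⊤, c: ⊤, d: ⊤, e: +, f: ⊤}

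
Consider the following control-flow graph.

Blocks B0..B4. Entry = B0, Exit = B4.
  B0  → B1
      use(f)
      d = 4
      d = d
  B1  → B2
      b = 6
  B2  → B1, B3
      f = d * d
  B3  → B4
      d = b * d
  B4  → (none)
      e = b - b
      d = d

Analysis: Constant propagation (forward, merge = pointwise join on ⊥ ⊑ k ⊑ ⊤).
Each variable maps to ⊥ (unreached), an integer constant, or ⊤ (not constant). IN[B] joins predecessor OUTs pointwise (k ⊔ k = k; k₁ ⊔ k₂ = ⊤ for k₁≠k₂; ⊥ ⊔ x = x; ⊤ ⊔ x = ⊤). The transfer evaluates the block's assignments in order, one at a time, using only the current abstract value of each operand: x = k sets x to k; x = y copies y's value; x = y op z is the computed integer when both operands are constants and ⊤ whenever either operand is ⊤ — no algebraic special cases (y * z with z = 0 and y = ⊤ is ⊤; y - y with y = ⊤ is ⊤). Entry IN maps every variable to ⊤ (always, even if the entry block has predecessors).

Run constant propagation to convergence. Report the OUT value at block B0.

Answer: {a: ⊤, b: ⊤, c: ⊤, d: 4, e: ⊤, f: ⊤}

Derivation:
Converged values:
  B0:  IN=(all ⊤)  OUT={d:4; rest ⊤}
  B1:  IN={d:4; rest ⊤}  OUT={b:6, d:4; rest ⊤}
  B2:  IN={b:6, d:4; rest ⊤}  OUT={b:6, d:4, f:16; rest ⊤}
  B3:  IN={b:6, d:4, f:16; rest ⊤}  OUT={b:6, d:24, f:16; rest ⊤}
  B4:  IN={b:6, d:24, f:16; rest ⊤}  OUT={b:6, d:24, e:0, f:16; rest ⊤}

B0 is the boundary node: IN[B0] = {a: ⊤, b: ⊤, c: ⊤, d: ⊤, e: ⊤, f: ⊤}
Applying B0's transfer function to that IN value gives OUT[B0] (row B0 above).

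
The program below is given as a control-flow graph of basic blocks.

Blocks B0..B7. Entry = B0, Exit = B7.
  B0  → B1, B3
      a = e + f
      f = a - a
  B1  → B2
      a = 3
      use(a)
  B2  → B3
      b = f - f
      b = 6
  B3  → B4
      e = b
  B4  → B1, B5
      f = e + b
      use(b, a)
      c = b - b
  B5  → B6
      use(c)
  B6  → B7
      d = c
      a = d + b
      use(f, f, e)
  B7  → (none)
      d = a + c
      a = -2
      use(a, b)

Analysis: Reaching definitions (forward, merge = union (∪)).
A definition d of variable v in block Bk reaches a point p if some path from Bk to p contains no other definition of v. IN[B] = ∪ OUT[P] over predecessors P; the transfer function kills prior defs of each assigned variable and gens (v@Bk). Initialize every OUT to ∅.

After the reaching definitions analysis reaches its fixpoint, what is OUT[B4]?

Answer: {a@B0, a@B1, b@B2, c@B4, e@B3, f@B4}

Trace:
Converged values:
  B0:  IN={}  OUT={a@B0, f@B0}
  B1:  IN={a@B0, a@B1, b@B2, c@B4, e@B3, f@B0, f@B4}  OUT={a@B1, b@B2, c@B4, e@B3, f@B0, f@B4}
  B2:  IN={a@B1, b@B2, c@B4, e@B3, f@B0, f@B4}  OUT={a@B1, b@B2, c@B4, e@B3, f@B0, f@B4}
  B3:  IN={a@B0, a@B1, b@B2, c@B4, e@B3, f@B0, f@B4}  OUT={a@B0, a@B1, b@B2, c@B4, e@B3, f@B0, f@B4}
  B4:  IN={a@B0, a@B1, b@B2, c@B4, e@B3, f@B0, f@B4}  OUT={a@B0, a@B1, b@B2, c@B4, e@B3, f@B4}
  B5:  IN={a@B0, a@B1, b@B2, c@B4, e@B3, f@B4}  OUT={a@B0, a@B1, b@B2, c@B4, e@B3, f@B4}
  B6:  IN={a@B0, a@B1, b@B2, c@B4, e@B3, f@B4}  OUT={a@B6, b@B2, c@B4, d@B6, e@B3, f@B4}
  B7:  IN={a@B6, b@B2, c@B4, d@B6, e@B3, f@B4}  OUT={a@B7, b@B2, c@B4, d@B7, e@B3, f@B4}

Merge at B4: IN[B4] = OUT[B3] = {a@B0, a@B1, b@B2, c@B4, e@B3, f@B0, f@B4}
Applying B4's transfer function to that IN value gives OUT[B4] (row B4 above).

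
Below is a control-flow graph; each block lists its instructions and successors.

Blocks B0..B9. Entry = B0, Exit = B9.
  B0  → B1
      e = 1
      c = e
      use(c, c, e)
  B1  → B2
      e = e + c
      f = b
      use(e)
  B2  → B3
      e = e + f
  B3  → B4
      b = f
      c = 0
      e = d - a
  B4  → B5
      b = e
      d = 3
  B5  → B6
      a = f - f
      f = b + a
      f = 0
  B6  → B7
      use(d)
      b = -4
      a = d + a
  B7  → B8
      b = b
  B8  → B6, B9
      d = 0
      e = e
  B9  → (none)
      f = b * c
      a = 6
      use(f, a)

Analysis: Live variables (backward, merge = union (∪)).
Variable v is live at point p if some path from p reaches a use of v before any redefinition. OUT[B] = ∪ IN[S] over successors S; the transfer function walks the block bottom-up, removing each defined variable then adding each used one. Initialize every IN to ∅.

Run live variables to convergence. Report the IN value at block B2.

Converged values:
  B0:  IN={a, b, d}  OUT={a, b, c, d, e}
  B1:  IN={a, b, c, d, e}  OUT={a, d, e, f}
  B2:  IN={a, d, e, f}  OUT={a, d, f}
  B3:  IN={a, d, f}  OUT={c, e, f}
  B4:  IN={c, e, f}  OUT={b, c, d, e, f}
  B5:  IN={b, c, d, e, f}  OUT={a, c, d, e}
  B6:  IN={a, c, d, e}  OUT={a, b, c, e}
  B7:  IN={a, b, c, e}  OUT={a, b, c, e}
  B8:  IN={a, b, c, e}  OUT={a, b, c, d, e}
  B9:  IN={b, c}  OUT={}

Merge at B2: OUT[B2] = IN[B3] = {a, d, f}
Applying B2's transfer function to that OUT value gives IN[B2] (row B2 above).

Answer: {a, d, e, f}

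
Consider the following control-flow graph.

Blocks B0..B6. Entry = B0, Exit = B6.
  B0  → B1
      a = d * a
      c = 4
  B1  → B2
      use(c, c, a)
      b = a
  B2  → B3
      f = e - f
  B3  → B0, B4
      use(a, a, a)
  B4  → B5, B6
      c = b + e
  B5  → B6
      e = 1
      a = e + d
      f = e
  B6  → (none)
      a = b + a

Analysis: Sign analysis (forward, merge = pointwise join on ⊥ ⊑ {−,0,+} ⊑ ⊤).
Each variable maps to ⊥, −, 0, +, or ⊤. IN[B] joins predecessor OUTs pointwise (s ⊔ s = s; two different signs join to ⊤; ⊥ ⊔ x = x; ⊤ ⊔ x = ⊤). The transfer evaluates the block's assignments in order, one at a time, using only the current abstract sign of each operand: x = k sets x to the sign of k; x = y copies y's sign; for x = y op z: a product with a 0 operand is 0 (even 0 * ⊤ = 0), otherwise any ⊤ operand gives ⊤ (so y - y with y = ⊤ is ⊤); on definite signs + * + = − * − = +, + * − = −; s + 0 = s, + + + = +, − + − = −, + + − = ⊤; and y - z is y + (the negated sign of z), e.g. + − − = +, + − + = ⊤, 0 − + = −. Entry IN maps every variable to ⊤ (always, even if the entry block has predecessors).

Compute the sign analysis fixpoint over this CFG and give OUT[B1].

Fixpoint table:
  B0: | IN=(all ⊤) | OUT={c:+; rest ⊤}
  B1: | IN={c:+; rest ⊤} | OUT={c:+; rest ⊤}
  B2: | IN={c:+; rest ⊤} | OUT={c:+; rest ⊤}
  B3: | IN={c:+; rest ⊤} | OUT={c:+; rest ⊤}
  B4: | IN={c:+; rest ⊤} | OUT=(all ⊤)
  B5: | IN=(all ⊤) | OUT={e:+, f:+; rest ⊤}
  B6: | IN=(all ⊤) | OUT=(all ⊤)

Merge at B1: IN[B1] = OUT[B0] = {a: ⊤, b: ⊤, c: +, d: ⊤, e: ⊤, f: ⊤}
Applying B1's transfer function to that IN value gives OUT[B1] (row B1 above).

Answer: {a: ⊤, b: ⊤, c: +, d: ⊤, e: ⊤, f: ⊤}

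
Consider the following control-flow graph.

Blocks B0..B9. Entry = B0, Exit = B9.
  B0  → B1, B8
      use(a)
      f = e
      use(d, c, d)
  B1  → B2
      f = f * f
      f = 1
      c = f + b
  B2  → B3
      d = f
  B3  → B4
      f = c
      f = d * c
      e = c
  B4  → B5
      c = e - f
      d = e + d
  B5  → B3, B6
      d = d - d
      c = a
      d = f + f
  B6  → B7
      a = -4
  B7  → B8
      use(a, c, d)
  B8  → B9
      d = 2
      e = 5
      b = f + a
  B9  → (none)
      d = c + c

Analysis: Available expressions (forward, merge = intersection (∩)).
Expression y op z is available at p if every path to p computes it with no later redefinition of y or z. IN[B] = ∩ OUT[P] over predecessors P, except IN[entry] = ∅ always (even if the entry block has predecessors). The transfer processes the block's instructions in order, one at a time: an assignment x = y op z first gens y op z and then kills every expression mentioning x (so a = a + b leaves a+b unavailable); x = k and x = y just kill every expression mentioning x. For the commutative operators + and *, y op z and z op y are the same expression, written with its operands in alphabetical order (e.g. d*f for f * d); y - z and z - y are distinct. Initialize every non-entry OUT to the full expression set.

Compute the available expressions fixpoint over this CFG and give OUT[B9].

Fixpoint table:
  B0:   IN={}   OUT={}
  B1:   IN={}   OUT={b+f}
  B2:   IN={b+f}   OUT={b+f}
  B3:   IN={}   OUT={c*d}
  B4:   IN={c*d}   OUT={e-f}
  B5:   IN={e-f}   OUT={e-f, f+f}
  B6:   IN={e-f, f+f}   OUT={e-f, f+f}
  B7:   IN={e-f, f+f}   OUT={e-f, f+f}
  B8:   IN={}   OUT={a+f}
  B9:   IN={a+f}   OUT={a+f, c+c}

Merge at B9: IN[B9] = OUT[B8] = {a+f}
Applying B9's transfer function to that IN value gives OUT[B9] (row B9 above).

Answer: {a+f, c+c}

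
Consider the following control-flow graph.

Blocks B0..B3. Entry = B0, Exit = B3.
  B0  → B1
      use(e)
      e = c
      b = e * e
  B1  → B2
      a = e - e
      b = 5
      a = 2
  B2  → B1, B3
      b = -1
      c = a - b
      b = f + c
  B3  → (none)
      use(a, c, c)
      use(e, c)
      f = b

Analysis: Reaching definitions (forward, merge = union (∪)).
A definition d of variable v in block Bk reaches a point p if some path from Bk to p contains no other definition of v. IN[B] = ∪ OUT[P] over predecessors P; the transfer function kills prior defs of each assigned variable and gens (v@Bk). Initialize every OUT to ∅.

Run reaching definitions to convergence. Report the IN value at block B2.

Per-block solution:
  B0:  IN={}  OUT={b@B0, e@B0}
  B1:  IN={a@B1, b@B0, b@B2, c@B2, e@B0}  OUT={a@B1, b@B1, c@B2, e@B0}
  B2:  IN={a@B1, b@B1, c@B2, e@B0}  OUT={a@B1, b@B2, c@B2, e@B0}
  B3:  IN={a@B1, b@B2, c@B2, e@B0}  OUT={a@B1, b@B2, c@B2, e@B0, f@B3}

Merge at B2: IN[B2] = OUT[B1] = {a@B1, b@B1, c@B2, e@B0}

Answer: {a@B1, b@B1, c@B2, e@B0}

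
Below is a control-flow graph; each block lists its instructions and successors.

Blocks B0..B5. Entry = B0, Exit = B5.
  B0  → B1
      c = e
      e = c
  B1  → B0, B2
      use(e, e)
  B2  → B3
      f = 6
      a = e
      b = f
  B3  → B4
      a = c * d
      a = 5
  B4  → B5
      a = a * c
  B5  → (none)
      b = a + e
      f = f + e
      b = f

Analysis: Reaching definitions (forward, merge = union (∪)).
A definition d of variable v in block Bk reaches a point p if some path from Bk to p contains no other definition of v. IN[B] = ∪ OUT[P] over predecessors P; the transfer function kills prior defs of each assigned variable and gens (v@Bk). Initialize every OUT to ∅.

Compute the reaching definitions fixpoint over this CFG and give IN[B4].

Converged values:
  B0:  IN={c@B0, e@B0}  OUT={c@B0, e@B0}
  B1:  IN={c@B0, e@B0}  OUT={c@B0, e@B0}
  B2:  IN={c@B0, e@B0}  OUT={a@B2, b@B2, c@B0, e@B0, f@B2}
  B3:  IN={a@B2, b@B2, c@B0, e@B0, f@B2}  OUT={a@B3, b@B2, c@B0, e@B0, f@B2}
  B4:  IN={a@B3, b@B2, c@B0, e@B0, f@B2}  OUT={a@B4, b@B2, c@B0, e@B0, f@B2}
  B5:  IN={a@B4, b@B2, c@B0, e@B0, f@B2}  OUT={a@B4, b@B5, c@B0, e@B0, f@B5}

Merge at B4: IN[B4] = OUT[B3] = {a@B3, b@B2, c@B0, e@B0, f@B2}

Answer: {a@B3, b@B2, c@B0, e@B0, f@B2}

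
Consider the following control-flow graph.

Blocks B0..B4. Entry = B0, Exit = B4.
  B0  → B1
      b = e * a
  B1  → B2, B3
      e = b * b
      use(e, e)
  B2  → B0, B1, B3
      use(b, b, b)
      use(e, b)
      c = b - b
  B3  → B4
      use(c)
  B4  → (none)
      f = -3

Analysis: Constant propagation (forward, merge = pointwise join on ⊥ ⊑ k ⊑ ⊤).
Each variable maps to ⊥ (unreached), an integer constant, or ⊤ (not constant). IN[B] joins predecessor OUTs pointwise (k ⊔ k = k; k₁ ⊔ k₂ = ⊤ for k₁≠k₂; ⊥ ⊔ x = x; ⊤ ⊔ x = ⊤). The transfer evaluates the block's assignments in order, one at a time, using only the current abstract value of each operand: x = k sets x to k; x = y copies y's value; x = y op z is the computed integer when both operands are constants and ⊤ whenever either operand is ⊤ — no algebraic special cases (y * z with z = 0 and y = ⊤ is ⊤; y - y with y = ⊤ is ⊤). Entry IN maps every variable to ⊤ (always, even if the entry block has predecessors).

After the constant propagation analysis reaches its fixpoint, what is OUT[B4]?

Answer: {a: ⊤, b: ⊤, c: ⊤, d: ⊤, e: ⊤, f: -3}

Trace:
Fixpoint table:
  B0: | IN=(all ⊤) | OUT=(all ⊤)
  B1: | IN=(all ⊤) | OUT=(all ⊤)
  B2: | IN=(all ⊤) | OUT=(all ⊤)
  B3: | IN=(all ⊤) | OUT=(all ⊤)
  B4: | IN=(all ⊤) | OUT={f:-3; rest ⊤}

Merge at B4: IN[B4] = OUT[B3] = {a: ⊤, b: ⊤, c: ⊤, d: ⊤, e: ⊤, f: ⊤}
Applying B4's transfer function to that IN value gives OUT[B4] (row B4 above).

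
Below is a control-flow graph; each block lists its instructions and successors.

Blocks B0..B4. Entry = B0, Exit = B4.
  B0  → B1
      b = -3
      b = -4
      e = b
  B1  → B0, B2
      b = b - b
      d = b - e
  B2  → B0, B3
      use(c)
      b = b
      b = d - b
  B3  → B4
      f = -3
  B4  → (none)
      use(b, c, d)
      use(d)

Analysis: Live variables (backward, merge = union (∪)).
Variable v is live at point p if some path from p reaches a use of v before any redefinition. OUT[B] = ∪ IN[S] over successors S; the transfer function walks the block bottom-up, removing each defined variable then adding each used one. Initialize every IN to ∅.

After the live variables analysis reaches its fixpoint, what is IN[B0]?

Fixpoint table:
  B0:   IN={c}   OUT={b, c, e}
  B1:   IN={b, c, e}   OUT={b, c, d}
  B2:   IN={b, c, d}   OUT={b, c, d}
  B3:   IN={b, c, d}   OUT={b, c, d}
  B4:   IN={b, c, d}   OUT={}

Merge at B0: OUT[B0] = IN[B1] = {b, c, e}
Applying B0's transfer function to that OUT value gives IN[B0] (row B0 above).

Answer: {c}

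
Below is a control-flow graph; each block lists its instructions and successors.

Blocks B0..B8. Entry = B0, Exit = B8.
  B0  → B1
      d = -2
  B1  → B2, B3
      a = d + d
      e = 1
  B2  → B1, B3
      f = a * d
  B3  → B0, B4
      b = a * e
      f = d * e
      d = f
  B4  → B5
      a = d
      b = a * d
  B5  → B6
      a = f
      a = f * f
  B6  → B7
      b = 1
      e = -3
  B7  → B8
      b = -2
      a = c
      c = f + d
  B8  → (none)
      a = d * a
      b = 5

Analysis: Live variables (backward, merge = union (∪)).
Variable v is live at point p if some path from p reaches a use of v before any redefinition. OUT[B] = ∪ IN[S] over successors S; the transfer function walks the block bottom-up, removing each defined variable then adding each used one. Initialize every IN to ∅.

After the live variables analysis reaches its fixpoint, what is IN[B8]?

Fixpoint table:
  B0:   IN={c}   OUT={c, d}
  B1:   IN={c, d}   OUT={a, c, d, e}
  B2:   IN={a, c, d, e}   OUT={a, c, d, e}
  B3:   IN={a, c, d, e}   OUT={c, d, f}
  B4:   IN={c, d, f}   OUT={c, d, f}
  B5:   IN={c, d, f}   OUT={c, d, f}
  B6:   IN={c, d, f}   OUT={c, d, f}
  B7:   IN={c, d, f}   OUT={a, d}
  B8:   IN={a, d}   OUT={}

B8 is the boundary node: OUT[B8] = {}
Applying B8's transfer function to that OUT value gives IN[B8] (row B8 above).

Answer: {a, d}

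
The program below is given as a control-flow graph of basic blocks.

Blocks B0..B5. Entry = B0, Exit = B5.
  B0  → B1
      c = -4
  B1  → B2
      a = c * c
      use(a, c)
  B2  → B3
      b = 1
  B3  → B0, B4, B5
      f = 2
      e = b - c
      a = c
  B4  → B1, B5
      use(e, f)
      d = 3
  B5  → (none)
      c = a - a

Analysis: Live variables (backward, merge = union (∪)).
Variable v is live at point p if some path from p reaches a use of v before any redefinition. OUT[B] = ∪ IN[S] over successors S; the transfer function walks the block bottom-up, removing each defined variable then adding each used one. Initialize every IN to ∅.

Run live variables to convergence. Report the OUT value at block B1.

Per-block solution:
  B0:  IN={}  OUT={c}
  B1:  IN={c}  OUT={c}
  B2:  IN={c}  OUT={b, c}
  B3:  IN={b, c}  OUT={a, c, e, f}
  B4:  IN={a, c, e, f}  OUT={a, c}
  B5:  IN={a}  OUT={}

Merge at B1: OUT[B1] = IN[B2] = {c}

Answer: {c}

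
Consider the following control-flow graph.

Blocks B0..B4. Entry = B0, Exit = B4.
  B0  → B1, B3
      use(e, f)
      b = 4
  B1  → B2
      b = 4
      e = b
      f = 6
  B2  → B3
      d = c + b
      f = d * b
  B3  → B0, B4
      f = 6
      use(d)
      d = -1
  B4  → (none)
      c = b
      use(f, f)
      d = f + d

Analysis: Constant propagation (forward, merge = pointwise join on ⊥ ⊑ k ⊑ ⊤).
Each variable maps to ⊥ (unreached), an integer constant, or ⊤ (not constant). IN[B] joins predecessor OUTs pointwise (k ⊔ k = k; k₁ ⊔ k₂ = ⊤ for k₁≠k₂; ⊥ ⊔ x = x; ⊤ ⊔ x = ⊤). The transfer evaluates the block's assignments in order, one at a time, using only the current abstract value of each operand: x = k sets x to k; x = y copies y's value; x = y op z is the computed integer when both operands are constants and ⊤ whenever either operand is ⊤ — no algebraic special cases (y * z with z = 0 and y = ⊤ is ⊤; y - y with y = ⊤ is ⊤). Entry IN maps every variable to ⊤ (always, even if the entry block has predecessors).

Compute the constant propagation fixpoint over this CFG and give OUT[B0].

Answer: {a: ⊤, b: 4, c: ⊤, d: ⊤, e: ⊤, f: ⊤}

Derivation:
Fixpoint table:
  B0:   IN=(all ⊤)   OUT={b:4; rest ⊤}
  B1:   IN={b:4; rest ⊤}   OUT={b:4, e:4, f:6; rest ⊤}
  B2:   IN={b:4, e:4, f:6; rest ⊤}   OUT={b:4, e:4; rest ⊤}
  B3:   IN={b:4; rest ⊤}   OUT={b:4, d:-1, f:6; rest ⊤}
  B4:   IN={b:4, d:-1, f:6; rest ⊤}   OUT={b:4, c:4, d:5, f:6; rest ⊤}

Merge at B0 (entry node, so the boundary value (all ⊤) is joined with the incoming edge(s)): IN[B0] = (all ⊤) ⊔ OUT[B3] = {a: ⊤, b: ⊤, c: ⊤, d: ⊤, e: ⊤, f: ⊤}
Applying B0's transfer function to that IN value gives OUT[B0] (row B0 above).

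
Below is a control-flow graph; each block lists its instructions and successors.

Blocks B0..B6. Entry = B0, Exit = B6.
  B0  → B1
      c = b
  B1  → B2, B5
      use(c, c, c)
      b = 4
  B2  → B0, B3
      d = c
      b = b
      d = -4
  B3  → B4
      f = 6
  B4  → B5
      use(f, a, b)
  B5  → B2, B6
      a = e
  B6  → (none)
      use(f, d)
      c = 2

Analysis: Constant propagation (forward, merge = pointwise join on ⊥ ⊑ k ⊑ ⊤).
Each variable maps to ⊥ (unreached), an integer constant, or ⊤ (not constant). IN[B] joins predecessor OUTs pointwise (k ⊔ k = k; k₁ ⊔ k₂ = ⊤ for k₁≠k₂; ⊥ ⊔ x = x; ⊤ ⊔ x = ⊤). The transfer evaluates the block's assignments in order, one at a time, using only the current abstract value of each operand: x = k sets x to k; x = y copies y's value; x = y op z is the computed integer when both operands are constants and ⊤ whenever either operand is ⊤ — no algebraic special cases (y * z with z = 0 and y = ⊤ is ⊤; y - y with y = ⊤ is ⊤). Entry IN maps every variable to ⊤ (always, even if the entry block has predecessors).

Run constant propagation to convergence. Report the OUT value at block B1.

Fixpoint table:
  B0:  IN=(all ⊤)  OUT=(all ⊤)
  B1:  IN=(all ⊤)  OUT={b:4; rest ⊤}
  B2:  IN={b:4; rest ⊤}  OUT={b:4, d:-4; rest ⊤}
  B3:  IN={b:4, d:-4; rest ⊤}  OUT={b:4, d:-4, f:6; rest ⊤}
  B4:  IN={b:4, d:-4, f:6; rest ⊤}  OUT={b:4, d:-4, f:6; rest ⊤}
  B5:  IN={b:4; rest ⊤}  OUT={b:4; rest ⊤}
  B6:  IN={b:4; rest ⊤}  OUT={b:4, c:2; rest ⊤}

Merge at B1: IN[B1] = OUT[B0] = {a: ⊤, b: ⊤, c: ⊤, d: ⊤, e: ⊤, f: ⊤}
Applying B1's transfer function to that IN value gives OUT[B1] (row B1 above).

Answer: {a: ⊤, b: 4, c: ⊤, d: ⊤, e: ⊤, f: ⊤}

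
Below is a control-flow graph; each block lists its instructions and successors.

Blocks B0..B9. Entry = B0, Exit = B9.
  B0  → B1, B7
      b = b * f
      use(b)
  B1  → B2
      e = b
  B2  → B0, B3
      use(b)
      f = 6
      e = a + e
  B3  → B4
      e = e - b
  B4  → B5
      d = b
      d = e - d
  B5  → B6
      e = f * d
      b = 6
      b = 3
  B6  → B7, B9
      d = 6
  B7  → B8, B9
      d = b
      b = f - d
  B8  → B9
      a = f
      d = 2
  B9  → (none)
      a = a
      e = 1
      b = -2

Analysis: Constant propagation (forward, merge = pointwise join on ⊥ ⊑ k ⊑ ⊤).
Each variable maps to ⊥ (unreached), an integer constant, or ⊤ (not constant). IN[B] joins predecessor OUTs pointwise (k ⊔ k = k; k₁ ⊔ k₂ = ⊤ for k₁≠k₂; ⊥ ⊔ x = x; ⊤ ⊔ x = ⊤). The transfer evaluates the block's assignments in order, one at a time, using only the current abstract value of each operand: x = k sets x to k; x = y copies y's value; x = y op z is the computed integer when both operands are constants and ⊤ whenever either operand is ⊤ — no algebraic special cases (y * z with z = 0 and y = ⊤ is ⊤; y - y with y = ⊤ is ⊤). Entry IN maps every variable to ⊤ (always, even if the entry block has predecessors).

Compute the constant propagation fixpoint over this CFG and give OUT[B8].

Answer: {a: ⊤, b: ⊤, c: ⊤, d: 2, e: ⊤, f: ⊤}

Trace:
Fixpoint table:
  B0: | IN=(all ⊤) | OUT=(all ⊤)
  B1: | IN=(all ⊤) | OUT=(all ⊤)
  B2: | IN=(all ⊤) | OUT={f:6; rest ⊤}
  B3: | IN={f:6; rest ⊤} | OUT={f:6; rest ⊤}
  B4: | IN={f:6; rest ⊤} | OUT={f:6; rest ⊤}
  B5: | IN={f:6; rest ⊤} | OUT={b:3, f:6; rest ⊤}
  B6: | IN={b:3, f:6; rest ⊤} | OUT={b:3, d:6, f:6; rest ⊤}
  B7: | IN=(all ⊤) | OUT=(all ⊤)
  B8: | IN=(all ⊤) | OUT={d:2; rest ⊤}
  B9: | IN=(all ⊤) | OUT={b:-2, e:1; rest ⊤}

Merge at B8: IN[B8] = OUT[B7] = {a: ⊤, b: ⊤, c: ⊤, d: ⊤, e: ⊤, f: ⊤}
Applying B8's transfer function to that IN value gives OUT[B8] (row B8 above).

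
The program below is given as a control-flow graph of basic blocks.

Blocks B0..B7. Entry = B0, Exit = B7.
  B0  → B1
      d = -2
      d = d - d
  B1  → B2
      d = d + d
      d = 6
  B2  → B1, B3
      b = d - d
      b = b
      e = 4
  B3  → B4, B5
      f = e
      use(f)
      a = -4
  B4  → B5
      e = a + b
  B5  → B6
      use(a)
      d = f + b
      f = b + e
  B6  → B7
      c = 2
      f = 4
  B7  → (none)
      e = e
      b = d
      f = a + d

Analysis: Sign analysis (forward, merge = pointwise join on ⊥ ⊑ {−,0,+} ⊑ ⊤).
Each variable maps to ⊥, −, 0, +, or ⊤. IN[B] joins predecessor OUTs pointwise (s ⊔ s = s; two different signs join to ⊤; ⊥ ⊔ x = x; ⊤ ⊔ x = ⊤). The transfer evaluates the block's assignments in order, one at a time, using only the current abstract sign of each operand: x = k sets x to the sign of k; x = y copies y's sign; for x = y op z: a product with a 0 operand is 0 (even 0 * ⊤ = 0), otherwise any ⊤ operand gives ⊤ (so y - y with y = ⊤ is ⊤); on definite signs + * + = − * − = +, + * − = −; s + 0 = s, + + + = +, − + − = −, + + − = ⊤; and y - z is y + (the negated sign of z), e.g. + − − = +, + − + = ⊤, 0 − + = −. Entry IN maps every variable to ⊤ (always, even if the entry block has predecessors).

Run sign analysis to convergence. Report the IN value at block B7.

Converged values:
  B0: | IN=(all ⊤) | OUT=(all ⊤)
  B1: | IN=(all ⊤) | OUT={d:+; rest ⊤}
  B2: | IN={d:+; rest ⊤} | OUT={d:+, e:+; rest ⊤}
  B3: | IN={d:+, e:+; rest ⊤} | OUT={a:-, d:+, e:+, f:+; rest ⊤}
  B4: | IN={a:-, d:+, e:+, f:+; rest ⊤} | OUT={a:-, d:+, f:+; rest ⊤}
  B5: | IN={a:-, d:+, f:+; rest ⊤} | OUT={a:-; rest ⊤}
  B6: | IN={a:-; rest ⊤} | OUT={a:-, c:+, f:+; rest ⊤}
  B7: | IN={a:-, c:+, f:+; rest ⊤} | OUT={a:-, c:+; rest ⊤}

Merge at B7: IN[B7] = OUT[B6] = {a: -, b: ⊤, c: +, d: ⊤, e: ⊤, f: +}

Answer: {a: -, b: ⊤, c: +, d: ⊤, e: ⊤, f: +}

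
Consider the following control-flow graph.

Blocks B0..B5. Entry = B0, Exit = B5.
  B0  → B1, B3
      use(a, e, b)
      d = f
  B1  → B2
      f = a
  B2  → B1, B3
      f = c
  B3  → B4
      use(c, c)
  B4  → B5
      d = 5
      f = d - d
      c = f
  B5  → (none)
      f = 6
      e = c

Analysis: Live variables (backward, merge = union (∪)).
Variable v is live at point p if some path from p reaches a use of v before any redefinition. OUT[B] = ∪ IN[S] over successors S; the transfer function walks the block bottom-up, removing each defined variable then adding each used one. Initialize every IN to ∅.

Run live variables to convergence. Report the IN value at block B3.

Answer: {c}

Derivation:
Converged values:
  B0: | IN={a, b, c, e, f} | OUT={a, c}
  B1: | IN={a, c} | OUT={a, c}
  B2: | IN={a, c} | OUT={a, c}
  B3: | IN={c} | OUT={}
  B4: | IN={} | OUT={c}
  B5: | IN={c} | OUT={}

Merge at B3: OUT[B3] = IN[B4] = {}
Applying B3's transfer function to that OUT value gives IN[B3] (row B3 above).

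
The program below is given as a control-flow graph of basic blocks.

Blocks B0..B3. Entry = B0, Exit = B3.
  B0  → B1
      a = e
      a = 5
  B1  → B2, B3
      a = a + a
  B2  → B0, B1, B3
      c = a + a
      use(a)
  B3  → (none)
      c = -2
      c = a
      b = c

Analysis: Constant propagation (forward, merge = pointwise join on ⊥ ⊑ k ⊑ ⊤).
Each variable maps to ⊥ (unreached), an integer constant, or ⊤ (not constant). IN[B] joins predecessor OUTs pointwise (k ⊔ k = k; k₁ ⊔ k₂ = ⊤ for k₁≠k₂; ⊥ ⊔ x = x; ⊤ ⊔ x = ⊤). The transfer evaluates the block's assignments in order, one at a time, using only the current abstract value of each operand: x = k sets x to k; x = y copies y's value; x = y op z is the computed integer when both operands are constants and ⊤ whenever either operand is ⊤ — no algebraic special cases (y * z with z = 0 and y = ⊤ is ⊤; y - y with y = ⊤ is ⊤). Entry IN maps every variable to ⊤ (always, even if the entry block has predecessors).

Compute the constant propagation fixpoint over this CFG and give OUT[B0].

Answer: {a: 5, b: ⊤, c: ⊤, d: ⊤, e: ⊤, f: ⊤}

Working:
Per-block solution:
  B0:  IN=(all ⊤)  OUT={a:5; rest ⊤}
  B1:  IN=(all ⊤)  OUT=(all ⊤)
  B2:  IN=(all ⊤)  OUT=(all ⊤)
  B3:  IN=(all ⊤)  OUT=(all ⊤)

Merge at B0 (entry node, so the boundary value (all ⊤) is joined with the incoming edge(s)): IN[B0] = (all ⊤) ⊔ OUT[B2] = {a: ⊤, b: ⊤, c: ⊤, d: ⊤, e: ⊤, f: ⊤}
Applying B0's transfer function to that IN value gives OUT[B0] (row B0 above).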